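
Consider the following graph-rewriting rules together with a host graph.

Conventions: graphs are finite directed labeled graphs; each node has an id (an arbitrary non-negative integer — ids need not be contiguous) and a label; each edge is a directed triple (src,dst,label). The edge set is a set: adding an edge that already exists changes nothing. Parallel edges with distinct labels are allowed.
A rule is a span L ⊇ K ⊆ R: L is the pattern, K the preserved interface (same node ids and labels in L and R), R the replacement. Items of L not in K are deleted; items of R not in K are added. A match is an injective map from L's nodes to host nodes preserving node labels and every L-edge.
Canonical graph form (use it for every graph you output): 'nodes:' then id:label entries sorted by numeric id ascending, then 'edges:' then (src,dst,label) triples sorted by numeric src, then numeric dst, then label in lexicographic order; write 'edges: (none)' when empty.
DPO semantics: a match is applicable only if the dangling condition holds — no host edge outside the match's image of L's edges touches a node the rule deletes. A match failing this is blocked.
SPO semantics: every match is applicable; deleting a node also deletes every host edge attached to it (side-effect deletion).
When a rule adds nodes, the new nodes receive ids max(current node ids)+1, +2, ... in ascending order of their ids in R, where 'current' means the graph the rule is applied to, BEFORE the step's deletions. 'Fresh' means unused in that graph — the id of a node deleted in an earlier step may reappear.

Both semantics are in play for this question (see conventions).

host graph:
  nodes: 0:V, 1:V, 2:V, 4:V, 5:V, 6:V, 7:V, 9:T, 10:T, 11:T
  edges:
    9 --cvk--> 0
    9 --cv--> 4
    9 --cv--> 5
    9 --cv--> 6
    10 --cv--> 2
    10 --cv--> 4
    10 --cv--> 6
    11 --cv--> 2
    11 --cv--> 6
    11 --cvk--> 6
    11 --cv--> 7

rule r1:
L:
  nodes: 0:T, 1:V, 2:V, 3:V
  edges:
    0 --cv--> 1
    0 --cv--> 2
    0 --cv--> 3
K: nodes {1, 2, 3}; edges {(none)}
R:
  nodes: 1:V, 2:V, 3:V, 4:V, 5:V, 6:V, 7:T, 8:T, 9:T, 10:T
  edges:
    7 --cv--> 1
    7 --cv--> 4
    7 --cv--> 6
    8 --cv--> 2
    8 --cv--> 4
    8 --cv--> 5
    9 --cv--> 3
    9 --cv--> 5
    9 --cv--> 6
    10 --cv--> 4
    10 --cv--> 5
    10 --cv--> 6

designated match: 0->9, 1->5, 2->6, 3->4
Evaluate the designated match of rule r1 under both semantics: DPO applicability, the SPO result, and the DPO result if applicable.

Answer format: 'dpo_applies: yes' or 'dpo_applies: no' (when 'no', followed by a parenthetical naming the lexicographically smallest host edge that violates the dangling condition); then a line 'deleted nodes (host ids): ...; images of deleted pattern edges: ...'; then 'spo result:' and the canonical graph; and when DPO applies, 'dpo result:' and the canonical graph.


dpo_applies: no
(the rule deletes node 9, which keeps host edge (9,0,cvk) outside the match image — the dangling condition fails, DPO blocks; SPO proceeds and side-deletes such edges)
deleted nodes (host ids): 9; images of deleted pattern edges: (9,4,cv); (9,5,cv); (9,6,cv)
spo result:
nodes: 0:V, 1:V, 2:V, 4:V, 5:V, 6:V, 7:V, 10:T, 11:T, 12:V, 13:V, 14:V, 15:T, 16:T, 17:T, 18:T
edges: (10,2,cv); (10,4,cv); (10,6,cv); (11,2,cv); (11,6,cv); (11,6,cvk); (11,7,cv); (15,5,cv); (15,12,cv); (15,14,cv); (16,6,cv); (16,12,cv); (16,13,cv); (17,4,cv); (17,13,cv); (17,14,cv); (18,12,cv); (18,13,cv); (18,14,cv)


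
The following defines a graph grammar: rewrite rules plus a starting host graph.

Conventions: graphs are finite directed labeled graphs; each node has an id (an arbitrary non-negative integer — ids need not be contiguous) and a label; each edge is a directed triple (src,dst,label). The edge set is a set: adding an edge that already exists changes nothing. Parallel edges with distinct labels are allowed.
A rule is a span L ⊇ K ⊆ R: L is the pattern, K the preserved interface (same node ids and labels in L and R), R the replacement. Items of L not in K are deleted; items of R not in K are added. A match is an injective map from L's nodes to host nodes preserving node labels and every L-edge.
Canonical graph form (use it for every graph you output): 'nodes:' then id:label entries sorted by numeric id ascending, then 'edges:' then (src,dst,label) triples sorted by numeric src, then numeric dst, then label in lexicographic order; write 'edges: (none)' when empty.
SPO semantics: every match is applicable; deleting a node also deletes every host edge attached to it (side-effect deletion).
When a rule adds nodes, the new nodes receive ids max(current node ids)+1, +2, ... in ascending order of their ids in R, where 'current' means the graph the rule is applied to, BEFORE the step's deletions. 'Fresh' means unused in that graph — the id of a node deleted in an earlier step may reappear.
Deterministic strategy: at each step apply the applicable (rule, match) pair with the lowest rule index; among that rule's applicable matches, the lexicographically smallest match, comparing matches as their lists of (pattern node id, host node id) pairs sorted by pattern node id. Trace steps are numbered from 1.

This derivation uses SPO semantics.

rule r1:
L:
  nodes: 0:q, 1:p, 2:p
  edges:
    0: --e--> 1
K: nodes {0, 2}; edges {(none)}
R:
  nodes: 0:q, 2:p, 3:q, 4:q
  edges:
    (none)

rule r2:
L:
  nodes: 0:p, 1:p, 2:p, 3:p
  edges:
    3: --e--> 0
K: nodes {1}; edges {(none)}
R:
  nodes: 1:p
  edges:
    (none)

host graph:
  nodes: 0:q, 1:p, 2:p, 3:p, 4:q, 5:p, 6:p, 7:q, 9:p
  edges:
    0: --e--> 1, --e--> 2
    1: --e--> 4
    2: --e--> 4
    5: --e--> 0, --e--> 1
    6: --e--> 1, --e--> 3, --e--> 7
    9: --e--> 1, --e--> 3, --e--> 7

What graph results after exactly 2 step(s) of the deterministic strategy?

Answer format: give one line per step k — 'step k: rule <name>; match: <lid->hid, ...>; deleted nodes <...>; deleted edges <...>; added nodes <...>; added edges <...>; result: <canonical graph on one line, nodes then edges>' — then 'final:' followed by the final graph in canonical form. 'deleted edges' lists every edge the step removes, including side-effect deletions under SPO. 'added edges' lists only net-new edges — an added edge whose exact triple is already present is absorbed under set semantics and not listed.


step 1: rule r1; match: 0->0, 1->1, 2->2; deleted nodes 1; deleted edges (0,1,e); (1,4,e); (5,1,e); (6,1,e); (9,1,e); added nodes 10, 11; added edges (none); result: nodes: 0:q, 2:p, 3:p, 4:q, 5:p, 6:p, 7:q, 9:p, 10:q, 11:q edges: (0,2,e); (2,4,e); (5,0,e); (6,3,e); (6,7,e); (9,3,e); (9,7,e)
step 2: rule r1; match: 0->0, 1->2, 2->3; deleted nodes 2; deleted edges (0,2,e); (2,4,e); added nodes 12, 13; added edges (none); result: nodes: 0:q, 3:p, 4:q, 5:p, 6:p, 7:q, 9:p, 10:q, 11:q, 12:q, 13:q edges: (5,0,e); (6,3,e); (6,7,e); (9,3,e); (9,7,e)
final:
nodes: 0:q, 3:p, 4:q, 5:p, 6:p, 7:q, 9:p, 10:q, 11:q, 12:q, 13:q
edges: (5,0,e); (6,3,e); (6,7,e); (9,3,e); (9,7,e)


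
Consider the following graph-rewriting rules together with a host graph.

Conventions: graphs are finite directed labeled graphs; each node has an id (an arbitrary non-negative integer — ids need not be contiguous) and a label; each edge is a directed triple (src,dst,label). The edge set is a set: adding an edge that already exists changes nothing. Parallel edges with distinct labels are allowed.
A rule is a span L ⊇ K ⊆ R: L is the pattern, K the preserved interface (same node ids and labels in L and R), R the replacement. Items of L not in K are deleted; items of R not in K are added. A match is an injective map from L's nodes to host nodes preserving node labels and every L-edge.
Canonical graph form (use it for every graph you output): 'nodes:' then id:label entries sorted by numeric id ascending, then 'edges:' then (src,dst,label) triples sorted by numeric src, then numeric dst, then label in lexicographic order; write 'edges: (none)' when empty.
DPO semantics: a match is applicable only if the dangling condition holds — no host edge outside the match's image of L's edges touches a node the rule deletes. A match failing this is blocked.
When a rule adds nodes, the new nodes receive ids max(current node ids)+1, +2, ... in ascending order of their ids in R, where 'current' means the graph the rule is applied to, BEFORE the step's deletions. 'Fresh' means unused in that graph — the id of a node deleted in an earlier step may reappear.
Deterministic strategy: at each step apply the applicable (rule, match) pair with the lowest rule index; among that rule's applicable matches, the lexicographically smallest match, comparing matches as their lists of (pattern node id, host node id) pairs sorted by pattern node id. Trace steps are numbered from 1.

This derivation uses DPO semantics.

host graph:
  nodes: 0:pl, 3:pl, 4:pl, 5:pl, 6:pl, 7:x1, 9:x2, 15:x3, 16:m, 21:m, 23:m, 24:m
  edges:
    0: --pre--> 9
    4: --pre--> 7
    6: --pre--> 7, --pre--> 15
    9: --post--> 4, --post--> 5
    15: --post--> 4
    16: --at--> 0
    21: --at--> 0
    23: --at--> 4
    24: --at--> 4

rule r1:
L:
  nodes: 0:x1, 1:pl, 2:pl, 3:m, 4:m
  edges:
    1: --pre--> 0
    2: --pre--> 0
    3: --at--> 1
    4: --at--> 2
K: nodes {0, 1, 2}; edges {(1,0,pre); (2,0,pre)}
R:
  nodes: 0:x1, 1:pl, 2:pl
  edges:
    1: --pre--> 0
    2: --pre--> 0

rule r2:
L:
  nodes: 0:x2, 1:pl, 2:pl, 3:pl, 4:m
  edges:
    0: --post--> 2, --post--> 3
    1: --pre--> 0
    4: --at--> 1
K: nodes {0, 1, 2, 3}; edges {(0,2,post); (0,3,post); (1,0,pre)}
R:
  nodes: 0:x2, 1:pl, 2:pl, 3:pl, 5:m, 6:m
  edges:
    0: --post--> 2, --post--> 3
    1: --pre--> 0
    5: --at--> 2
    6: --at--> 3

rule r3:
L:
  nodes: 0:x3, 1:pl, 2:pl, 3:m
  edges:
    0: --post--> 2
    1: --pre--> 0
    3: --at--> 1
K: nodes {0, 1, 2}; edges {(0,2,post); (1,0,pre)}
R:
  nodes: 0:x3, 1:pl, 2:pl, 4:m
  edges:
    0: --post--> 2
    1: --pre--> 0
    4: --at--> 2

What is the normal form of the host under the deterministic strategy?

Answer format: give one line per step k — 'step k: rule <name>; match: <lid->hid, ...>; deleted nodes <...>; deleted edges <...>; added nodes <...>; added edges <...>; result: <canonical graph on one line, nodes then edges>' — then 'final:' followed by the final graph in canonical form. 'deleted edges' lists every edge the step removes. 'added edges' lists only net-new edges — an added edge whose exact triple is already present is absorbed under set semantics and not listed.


step 1: rule r2; match: 0->9, 1->0, 2->4, 3->5, 4->16; deleted nodes 16; deleted edges (16,0,at); added nodes 25, 26; added edges (25,4,at); (26,5,at); result: nodes: 0:pl, 3:pl, 4:pl, 5:pl, 6:pl, 7:x1, 9:x2, 15:x3, 21:m, 23:m, 24:m, 25:m, 26:m edges: (0,9,pre); (4,7,pre); (6,7,pre); (6,15,pre); (9,4,post); (9,5,post); (15,4,post); (21,0,at); (23,4,at); (24,4,at); (25,4,at); (26,5,at)
step 2: rule r2; match: 0->9, 1->0, 2->4, 3->5, 4->21; deleted nodes 21; deleted edges (21,0,at); added nodes 27, 28; added edges (27,4,at); (28,5,at); result: nodes: 0:pl, 3:pl, 4:pl, 5:pl, 6:pl, 7:x1, 9:x2, 15:x3, 23:m, 24:m, 25:m, 26:m, 27:m, 28:m edges: (0,9,pre); (4,7,pre); (6,7,pre); (6,15,pre); (9,4,post); (9,5,post); (15,4,post); (23,4,at); (24,4,at); (25,4,at); (26,5,at); (27,4,at); (28,5,at)
final:
nodes: 0:pl, 3:pl, 4:pl, 5:pl, 6:pl, 7:x1, 9:x2, 15:x3, 23:m, 24:m, 25:m, 26:m, 27:m, 28:m
edges: (0,9,pre); (4,7,pre); (6,7,pre); (6,15,pre); (9,4,post); (9,5,post); (15,4,post); (23,4,at); (24,4,at); (25,4,at); (26,5,at); (27,4,at); (28,5,at)


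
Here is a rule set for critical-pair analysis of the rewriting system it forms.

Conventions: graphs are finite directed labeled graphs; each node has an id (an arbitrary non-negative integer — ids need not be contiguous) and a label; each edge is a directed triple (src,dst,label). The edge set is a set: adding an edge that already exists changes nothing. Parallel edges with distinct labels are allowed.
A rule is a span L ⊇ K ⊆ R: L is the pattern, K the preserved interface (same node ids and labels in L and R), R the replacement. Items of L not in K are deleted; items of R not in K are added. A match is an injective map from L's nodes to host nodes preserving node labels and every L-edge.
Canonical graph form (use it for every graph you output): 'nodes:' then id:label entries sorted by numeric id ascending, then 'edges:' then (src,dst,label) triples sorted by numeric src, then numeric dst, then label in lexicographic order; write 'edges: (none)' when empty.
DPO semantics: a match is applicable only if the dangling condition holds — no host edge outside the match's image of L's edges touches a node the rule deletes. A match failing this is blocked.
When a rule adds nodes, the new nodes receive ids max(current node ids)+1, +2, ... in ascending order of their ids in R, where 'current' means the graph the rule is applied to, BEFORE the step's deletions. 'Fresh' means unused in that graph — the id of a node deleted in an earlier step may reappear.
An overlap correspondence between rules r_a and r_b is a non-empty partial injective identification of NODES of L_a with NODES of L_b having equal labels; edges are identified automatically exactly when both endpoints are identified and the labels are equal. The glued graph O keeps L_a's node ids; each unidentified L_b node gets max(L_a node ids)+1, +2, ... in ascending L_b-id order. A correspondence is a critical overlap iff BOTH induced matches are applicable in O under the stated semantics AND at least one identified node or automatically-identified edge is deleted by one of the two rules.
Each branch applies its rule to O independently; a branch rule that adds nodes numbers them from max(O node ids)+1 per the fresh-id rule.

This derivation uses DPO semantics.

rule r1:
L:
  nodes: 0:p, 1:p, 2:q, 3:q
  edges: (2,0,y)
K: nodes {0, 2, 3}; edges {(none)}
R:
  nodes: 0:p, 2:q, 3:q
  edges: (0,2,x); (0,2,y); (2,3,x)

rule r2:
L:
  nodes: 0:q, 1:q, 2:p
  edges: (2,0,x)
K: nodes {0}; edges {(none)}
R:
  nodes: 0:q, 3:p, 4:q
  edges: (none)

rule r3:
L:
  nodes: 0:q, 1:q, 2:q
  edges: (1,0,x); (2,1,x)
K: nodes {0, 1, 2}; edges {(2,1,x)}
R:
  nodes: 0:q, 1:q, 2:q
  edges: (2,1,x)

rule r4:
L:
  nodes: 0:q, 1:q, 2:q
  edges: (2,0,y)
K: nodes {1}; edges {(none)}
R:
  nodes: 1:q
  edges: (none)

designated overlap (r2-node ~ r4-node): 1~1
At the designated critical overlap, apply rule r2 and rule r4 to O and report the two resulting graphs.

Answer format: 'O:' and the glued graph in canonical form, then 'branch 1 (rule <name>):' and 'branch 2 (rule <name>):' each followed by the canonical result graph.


O:
nodes: 0:q, 1:q, 2:p, 3:q, 4:q
edges: (2,0,x); (4,3,y)
branch 1 (rule r2):
nodes: 0:q, 3:q, 4:q, 5:p, 6:q
edges: (4,3,y)
branch 2 (rule r4):
nodes: 0:q, 1:q, 2:p
edges: (2,0,x)


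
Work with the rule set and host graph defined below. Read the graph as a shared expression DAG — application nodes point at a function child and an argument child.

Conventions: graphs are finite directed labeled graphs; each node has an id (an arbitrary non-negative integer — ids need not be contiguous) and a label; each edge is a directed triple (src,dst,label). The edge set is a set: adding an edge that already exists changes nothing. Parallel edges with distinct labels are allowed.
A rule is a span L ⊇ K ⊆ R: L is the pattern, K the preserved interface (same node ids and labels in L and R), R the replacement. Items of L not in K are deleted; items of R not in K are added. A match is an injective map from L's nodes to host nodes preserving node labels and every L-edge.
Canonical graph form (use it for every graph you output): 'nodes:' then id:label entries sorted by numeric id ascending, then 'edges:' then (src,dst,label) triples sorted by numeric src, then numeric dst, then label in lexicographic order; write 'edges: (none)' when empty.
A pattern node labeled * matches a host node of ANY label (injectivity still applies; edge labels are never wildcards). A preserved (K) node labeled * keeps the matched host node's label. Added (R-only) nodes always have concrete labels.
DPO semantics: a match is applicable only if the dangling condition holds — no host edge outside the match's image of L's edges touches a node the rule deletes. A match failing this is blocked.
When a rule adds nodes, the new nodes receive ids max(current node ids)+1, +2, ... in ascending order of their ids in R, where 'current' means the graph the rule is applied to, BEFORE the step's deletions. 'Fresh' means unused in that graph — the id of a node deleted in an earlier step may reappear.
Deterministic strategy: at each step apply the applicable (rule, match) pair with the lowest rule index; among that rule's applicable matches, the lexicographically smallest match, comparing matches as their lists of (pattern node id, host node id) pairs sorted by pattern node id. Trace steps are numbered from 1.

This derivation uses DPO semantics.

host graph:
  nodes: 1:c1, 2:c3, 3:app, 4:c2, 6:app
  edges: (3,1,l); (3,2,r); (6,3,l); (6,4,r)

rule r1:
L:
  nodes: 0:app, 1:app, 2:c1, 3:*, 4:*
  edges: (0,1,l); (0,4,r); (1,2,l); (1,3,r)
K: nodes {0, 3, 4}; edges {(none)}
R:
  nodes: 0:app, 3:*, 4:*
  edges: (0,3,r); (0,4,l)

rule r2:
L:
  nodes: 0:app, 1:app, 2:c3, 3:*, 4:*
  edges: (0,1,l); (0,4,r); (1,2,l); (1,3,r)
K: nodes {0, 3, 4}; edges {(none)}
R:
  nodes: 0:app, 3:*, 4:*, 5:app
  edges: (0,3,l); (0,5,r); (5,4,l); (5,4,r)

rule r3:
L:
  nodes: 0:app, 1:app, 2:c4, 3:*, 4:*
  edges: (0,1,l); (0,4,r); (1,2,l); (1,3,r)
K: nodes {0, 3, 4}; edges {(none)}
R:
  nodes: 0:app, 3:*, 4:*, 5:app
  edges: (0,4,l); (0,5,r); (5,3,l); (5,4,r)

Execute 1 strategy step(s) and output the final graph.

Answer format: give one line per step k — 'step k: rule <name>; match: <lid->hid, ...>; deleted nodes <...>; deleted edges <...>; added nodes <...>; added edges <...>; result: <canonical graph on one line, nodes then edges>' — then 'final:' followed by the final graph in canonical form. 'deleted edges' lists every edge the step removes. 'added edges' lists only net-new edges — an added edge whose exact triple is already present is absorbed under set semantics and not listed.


step 1: rule r1; match: 0->6, 1->3, 2->1, 3->2, 4->4; deleted nodes 1, 3; deleted edges (3,1,l); (3,2,r); (6,3,l); (6,4,r); added nodes (none); added edges (6,2,r); (6,4,l); result: nodes: 2:c3, 4:c2, 6:app edges: (6,2,r); (6,4,l)
final:
nodes: 2:c3, 4:c2, 6:app
edges: (6,2,r); (6,4,l)


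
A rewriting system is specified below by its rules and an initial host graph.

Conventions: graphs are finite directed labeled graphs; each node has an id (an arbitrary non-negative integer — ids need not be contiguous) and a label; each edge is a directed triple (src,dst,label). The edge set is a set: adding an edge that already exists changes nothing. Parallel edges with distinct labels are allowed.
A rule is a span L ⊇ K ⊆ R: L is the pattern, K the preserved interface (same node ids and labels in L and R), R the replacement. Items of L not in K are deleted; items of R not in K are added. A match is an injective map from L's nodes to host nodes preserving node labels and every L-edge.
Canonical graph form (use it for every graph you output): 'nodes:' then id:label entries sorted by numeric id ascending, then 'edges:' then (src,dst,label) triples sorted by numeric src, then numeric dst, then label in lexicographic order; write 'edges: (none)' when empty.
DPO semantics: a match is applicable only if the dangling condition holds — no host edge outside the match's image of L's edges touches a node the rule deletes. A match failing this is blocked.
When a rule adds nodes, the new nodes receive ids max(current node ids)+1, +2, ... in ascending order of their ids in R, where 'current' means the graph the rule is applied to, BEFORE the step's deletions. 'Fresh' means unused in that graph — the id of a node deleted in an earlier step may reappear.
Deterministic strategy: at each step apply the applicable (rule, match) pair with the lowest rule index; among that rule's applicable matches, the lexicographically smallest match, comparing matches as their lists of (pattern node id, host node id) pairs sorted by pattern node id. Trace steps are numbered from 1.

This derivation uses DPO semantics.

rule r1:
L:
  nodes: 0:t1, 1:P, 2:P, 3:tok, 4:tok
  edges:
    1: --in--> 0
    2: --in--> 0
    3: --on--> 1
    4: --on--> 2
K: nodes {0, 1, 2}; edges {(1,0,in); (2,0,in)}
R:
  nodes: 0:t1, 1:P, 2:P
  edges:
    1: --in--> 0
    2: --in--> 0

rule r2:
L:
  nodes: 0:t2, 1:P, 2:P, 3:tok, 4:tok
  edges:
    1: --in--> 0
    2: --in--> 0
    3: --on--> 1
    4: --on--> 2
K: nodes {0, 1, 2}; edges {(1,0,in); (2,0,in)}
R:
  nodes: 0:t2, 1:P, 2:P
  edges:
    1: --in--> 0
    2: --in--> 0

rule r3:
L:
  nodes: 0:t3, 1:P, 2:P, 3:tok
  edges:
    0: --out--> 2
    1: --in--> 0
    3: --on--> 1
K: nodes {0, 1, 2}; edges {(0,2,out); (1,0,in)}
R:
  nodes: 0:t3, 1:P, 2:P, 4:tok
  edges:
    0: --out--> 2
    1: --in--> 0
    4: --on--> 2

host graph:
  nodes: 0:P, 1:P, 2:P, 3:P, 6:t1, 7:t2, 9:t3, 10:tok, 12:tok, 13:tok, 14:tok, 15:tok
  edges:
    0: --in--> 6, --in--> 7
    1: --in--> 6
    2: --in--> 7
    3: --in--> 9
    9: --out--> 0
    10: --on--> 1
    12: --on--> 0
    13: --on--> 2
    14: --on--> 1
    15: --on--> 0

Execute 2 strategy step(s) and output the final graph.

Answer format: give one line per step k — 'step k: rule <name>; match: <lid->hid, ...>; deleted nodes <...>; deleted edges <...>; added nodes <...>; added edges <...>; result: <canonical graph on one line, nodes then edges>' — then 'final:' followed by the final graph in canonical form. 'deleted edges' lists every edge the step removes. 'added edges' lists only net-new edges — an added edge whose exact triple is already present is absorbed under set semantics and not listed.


step 1: rule r1; match: 0->6, 1->0, 2->1, 3->12, 4->10; deleted nodes 10, 12; deleted edges (10,1,on); (12,0,on); added nodes (none); added edges (none); result: nodes: 0:P, 1:P, 2:P, 3:P, 6:t1, 7:t2, 9:t3, 13:tok, 14:tok, 15:tok edges: (0,6,in); (0,7,in); (1,6,in); (2,7,in); (3,9,in); (9,0,out); (13,2,on); (14,1,on); (15,0,on)
step 2: rule r1; match: 0->6, 1->0, 2->1, 3->15, 4->14; deleted nodes 14, 15; deleted edges (14,1,on); (15,0,on); added nodes (none); added edges (none); result: nodes: 0:P, 1:P, 2:P, 3:P, 6:t1, 7:t2, 9:t3, 13:tok edges: (0,6,in); (0,7,in); (1,6,in); (2,7,in); (3,9,in); (9,0,out); (13,2,on)
final:
nodes: 0:P, 1:P, 2:P, 3:P, 6:t1, 7:t2, 9:t3, 13:tok
edges: (0,6,in); (0,7,in); (1,6,in); (2,7,in); (3,9,in); (9,0,out); (13,2,on)


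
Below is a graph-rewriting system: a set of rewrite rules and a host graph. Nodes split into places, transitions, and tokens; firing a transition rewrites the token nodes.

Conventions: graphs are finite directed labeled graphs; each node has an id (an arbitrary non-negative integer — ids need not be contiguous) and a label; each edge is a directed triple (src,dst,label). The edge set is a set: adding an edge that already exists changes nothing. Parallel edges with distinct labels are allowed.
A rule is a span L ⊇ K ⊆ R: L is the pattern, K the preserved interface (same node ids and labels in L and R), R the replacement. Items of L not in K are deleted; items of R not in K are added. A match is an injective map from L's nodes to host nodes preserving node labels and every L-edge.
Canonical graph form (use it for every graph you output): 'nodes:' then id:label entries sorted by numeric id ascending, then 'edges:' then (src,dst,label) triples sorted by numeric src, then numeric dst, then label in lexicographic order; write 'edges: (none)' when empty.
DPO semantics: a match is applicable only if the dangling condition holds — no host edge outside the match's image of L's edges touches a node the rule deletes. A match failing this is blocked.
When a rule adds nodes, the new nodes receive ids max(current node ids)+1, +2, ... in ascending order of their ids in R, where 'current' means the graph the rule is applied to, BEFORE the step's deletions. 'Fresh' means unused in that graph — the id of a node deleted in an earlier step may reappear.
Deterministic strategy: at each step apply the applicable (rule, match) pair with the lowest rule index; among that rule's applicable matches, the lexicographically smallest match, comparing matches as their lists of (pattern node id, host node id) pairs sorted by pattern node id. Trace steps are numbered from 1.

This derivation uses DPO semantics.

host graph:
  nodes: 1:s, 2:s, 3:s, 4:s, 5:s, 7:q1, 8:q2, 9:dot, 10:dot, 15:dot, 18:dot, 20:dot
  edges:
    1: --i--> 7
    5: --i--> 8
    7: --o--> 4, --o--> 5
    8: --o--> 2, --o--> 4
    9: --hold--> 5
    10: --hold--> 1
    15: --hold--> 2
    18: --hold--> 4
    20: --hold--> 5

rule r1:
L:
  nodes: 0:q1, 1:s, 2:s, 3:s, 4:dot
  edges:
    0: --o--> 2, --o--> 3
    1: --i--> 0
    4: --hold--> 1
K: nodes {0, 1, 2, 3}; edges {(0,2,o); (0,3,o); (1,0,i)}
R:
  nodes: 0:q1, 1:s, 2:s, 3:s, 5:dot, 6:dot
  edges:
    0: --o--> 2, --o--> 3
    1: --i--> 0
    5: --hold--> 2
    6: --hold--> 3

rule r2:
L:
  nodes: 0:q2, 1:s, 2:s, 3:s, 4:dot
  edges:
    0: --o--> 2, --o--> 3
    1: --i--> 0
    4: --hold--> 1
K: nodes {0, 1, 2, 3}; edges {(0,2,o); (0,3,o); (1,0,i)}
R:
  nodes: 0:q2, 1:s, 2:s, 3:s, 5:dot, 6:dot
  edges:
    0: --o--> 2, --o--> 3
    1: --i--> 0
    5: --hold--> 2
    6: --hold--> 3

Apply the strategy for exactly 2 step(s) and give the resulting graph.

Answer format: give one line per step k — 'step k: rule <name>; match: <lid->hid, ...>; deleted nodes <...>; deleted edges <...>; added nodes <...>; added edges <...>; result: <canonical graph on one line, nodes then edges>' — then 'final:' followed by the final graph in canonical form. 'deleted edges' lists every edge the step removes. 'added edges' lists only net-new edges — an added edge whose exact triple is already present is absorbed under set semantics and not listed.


step 1: rule r1; match: 0->7, 1->1, 2->4, 3->5, 4->10; deleted nodes 10; deleted edges (10,1,hold); added nodes 21, 22; added edges (21,4,hold); (22,5,hold); result: nodes: 1:s, 2:s, 3:s, 4:s, 5:s, 7:q1, 8:q2, 9:dot, 15:dot, 18:dot, 20:dot, 21:dot, 22:dot edges: (1,7,i); (5,8,i); (7,4,o); (7,5,o); (8,2,o); (8,4,o); (9,5,hold); (15,2,hold); (18,4,hold); (20,5,hold); (21,4,hold); (22,5,hold)
step 2: rule r2; match: 0->8, 1->5, 2->2, 3->4, 4->9; deleted nodes 9; deleted edges (9,5,hold); added nodes 23, 24; added edges (23,2,hold); (24,4,hold); result: nodes: 1:s, 2:s, 3:s, 4:s, 5:s, 7:q1, 8:q2, 15:dot, 18:dot, 20:dot, 21:dot, 22:dot, 23:dot, 24:dot edges: (1,7,i); (5,8,i); (7,4,o); (7,5,o); (8,2,o); (8,4,o); (15,2,hold); (18,4,hold); (20,5,hold); (21,4,hold); (22,5,hold); (23,2,hold); (24,4,hold)
final:
nodes: 1:s, 2:s, 3:s, 4:s, 5:s, 7:q1, 8:q2, 15:dot, 18:dot, 20:dot, 21:dot, 22:dot, 23:dot, 24:dot
edges: (1,7,i); (5,8,i); (7,4,o); (7,5,o); (8,2,o); (8,4,o); (15,2,hold); (18,4,hold); (20,5,hold); (21,4,hold); (22,5,hold); (23,2,hold); (24,4,hold)


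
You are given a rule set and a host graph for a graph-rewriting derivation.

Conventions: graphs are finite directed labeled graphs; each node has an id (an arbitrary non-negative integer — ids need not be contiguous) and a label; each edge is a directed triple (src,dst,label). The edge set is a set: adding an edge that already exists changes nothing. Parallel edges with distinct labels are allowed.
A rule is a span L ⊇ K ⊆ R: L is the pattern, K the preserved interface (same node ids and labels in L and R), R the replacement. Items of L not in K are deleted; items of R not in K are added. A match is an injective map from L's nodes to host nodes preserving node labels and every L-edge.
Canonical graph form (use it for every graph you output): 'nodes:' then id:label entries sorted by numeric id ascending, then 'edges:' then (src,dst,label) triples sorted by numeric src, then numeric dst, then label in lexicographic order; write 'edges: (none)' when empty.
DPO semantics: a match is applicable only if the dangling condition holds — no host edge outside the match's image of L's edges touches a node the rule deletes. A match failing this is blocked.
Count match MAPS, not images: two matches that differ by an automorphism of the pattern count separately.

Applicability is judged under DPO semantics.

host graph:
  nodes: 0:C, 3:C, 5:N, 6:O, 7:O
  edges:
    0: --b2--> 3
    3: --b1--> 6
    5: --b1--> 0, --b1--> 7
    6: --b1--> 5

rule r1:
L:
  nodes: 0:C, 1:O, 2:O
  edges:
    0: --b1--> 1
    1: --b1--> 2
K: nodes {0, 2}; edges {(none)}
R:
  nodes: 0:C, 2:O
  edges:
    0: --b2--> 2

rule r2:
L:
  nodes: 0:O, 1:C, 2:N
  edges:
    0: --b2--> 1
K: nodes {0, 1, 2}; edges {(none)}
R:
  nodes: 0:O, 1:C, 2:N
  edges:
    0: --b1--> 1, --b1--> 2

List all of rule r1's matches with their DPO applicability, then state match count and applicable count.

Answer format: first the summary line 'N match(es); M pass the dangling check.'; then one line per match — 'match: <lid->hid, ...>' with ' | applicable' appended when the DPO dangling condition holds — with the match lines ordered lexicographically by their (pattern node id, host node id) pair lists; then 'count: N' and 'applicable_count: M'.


0 match(es); 0 pass the dangling check.
count: 0
applicable_count: 0


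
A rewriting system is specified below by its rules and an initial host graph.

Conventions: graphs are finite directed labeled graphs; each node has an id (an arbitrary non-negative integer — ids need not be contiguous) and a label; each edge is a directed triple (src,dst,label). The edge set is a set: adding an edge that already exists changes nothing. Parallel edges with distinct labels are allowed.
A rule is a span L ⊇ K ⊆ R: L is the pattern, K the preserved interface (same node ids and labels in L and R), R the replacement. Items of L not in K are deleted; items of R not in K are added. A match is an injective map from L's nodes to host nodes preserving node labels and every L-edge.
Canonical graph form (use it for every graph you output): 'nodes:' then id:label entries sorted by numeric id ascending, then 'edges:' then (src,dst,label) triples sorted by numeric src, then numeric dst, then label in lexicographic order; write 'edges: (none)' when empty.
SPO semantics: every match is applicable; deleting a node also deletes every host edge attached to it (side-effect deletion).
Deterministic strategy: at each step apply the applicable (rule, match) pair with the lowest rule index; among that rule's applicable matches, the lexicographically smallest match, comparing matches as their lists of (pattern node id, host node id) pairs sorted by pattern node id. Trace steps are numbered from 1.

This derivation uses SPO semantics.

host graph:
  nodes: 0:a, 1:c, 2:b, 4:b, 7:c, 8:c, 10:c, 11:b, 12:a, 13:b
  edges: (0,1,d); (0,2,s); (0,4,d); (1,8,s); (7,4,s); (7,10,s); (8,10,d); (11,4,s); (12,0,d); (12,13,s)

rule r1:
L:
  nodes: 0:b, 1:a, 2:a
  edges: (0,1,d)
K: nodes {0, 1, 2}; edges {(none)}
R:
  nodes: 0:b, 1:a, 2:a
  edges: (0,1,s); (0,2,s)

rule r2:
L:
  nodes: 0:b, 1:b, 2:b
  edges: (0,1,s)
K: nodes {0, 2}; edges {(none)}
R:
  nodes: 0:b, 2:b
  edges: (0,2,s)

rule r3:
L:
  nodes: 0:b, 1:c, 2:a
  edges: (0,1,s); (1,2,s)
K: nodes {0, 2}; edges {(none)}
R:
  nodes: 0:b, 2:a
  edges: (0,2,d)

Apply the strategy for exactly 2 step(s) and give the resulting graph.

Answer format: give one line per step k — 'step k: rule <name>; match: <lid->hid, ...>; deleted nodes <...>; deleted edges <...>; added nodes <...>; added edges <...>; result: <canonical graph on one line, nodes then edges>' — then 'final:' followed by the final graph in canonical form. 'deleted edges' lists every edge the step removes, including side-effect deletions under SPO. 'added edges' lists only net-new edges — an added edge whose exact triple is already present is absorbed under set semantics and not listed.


step 1: rule r2; match: 0->11, 1->4, 2->2; deleted nodes 4; deleted edges (0,4,d); (7,4,s); (11,4,s); added nodes (none); added edges (11,2,s); result: nodes: 0:a, 1:c, 2:b, 7:c, 8:c, 10:c, 11:b, 12:a, 13:b edges: (0,1,d); (0,2,s); (1,8,s); (7,10,s); (8,10,d); (11,2,s); (12,0,d); (12,13,s)
step 2: rule r2; match: 0->11, 1->2, 2->13; deleted nodes 2; deleted edges (0,2,s); (11,2,s); added nodes (none); added edges (11,13,s); result: nodes: 0:a, 1:c, 7:c, 8:c, 10:c, 11:b, 12:a, 13:b edges: (0,1,d); (1,8,s); (7,10,s); (8,10,d); (11,13,s); (12,0,d); (12,13,s)
final:
nodes: 0:a, 1:c, 7:c, 8:c, 10:c, 11:b, 12:a, 13:b
edges: (0,1,d); (1,8,s); (7,10,s); (8,10,d); (11,13,s); (12,0,d); (12,13,s)


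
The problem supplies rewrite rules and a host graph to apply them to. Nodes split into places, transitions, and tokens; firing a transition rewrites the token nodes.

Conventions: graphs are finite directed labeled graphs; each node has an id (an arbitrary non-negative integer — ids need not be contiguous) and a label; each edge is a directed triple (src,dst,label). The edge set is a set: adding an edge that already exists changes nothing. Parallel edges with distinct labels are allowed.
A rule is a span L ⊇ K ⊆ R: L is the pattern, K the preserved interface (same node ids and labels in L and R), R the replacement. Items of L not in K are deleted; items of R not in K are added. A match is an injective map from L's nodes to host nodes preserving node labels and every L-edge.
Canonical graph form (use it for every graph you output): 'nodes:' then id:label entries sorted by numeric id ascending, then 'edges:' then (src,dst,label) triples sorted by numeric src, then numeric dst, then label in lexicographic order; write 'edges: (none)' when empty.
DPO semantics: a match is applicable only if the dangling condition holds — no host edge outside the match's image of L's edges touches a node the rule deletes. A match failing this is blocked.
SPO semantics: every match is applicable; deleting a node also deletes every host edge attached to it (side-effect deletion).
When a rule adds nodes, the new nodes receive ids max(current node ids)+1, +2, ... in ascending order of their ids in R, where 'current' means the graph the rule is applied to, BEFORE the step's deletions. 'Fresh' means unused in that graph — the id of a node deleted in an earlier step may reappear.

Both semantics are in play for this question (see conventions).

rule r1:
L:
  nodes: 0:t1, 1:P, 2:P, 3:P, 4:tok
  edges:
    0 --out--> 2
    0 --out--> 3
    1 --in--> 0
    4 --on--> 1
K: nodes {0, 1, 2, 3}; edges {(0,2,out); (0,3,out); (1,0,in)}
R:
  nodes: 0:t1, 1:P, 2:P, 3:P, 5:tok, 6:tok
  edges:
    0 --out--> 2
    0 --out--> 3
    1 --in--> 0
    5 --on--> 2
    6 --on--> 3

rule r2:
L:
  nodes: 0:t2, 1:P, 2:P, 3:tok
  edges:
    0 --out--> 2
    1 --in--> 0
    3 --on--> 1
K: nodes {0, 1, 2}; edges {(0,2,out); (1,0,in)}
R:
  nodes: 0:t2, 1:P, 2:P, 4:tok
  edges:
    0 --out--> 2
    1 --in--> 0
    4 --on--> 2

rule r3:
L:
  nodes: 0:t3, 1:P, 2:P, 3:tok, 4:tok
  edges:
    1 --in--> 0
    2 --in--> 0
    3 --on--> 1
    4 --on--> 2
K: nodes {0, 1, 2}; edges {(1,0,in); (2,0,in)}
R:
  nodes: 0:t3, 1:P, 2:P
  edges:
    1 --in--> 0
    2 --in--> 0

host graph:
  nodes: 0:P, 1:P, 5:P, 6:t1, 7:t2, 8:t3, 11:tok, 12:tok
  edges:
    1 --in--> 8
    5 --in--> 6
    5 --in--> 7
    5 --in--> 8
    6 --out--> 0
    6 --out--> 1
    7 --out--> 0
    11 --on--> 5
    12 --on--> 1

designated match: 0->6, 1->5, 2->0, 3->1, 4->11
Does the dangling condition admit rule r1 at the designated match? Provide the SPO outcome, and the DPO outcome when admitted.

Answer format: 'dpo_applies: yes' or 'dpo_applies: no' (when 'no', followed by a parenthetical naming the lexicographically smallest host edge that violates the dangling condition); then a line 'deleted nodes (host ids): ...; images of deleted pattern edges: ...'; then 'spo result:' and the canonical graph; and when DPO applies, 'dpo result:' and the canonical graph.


dpo_applies: yes
deleted nodes (host ids): 11; images of deleted pattern edges: (11,5,on)
spo result:
nodes: 0:P, 1:P, 5:P, 6:t1, 7:t2, 8:t3, 12:tok, 13:tok, 14:tok
edges: (1,8,in); (5,6,in); (5,7,in); (5,8,in); (6,0,out); (6,1,out); (7,0,out); (12,1,on); (13,0,on); (14,1,on)
dpo result:
nodes: 0:P, 1:P, 5:P, 6:t1, 7:t2, 8:t3, 12:tok, 13:tok, 14:tok
edges: (1,8,in); (5,6,in); (5,7,in); (5,8,in); (6,0,out); (6,1,out); (7,0,out); (12,1,on); (13,0,on); (14,1,on)


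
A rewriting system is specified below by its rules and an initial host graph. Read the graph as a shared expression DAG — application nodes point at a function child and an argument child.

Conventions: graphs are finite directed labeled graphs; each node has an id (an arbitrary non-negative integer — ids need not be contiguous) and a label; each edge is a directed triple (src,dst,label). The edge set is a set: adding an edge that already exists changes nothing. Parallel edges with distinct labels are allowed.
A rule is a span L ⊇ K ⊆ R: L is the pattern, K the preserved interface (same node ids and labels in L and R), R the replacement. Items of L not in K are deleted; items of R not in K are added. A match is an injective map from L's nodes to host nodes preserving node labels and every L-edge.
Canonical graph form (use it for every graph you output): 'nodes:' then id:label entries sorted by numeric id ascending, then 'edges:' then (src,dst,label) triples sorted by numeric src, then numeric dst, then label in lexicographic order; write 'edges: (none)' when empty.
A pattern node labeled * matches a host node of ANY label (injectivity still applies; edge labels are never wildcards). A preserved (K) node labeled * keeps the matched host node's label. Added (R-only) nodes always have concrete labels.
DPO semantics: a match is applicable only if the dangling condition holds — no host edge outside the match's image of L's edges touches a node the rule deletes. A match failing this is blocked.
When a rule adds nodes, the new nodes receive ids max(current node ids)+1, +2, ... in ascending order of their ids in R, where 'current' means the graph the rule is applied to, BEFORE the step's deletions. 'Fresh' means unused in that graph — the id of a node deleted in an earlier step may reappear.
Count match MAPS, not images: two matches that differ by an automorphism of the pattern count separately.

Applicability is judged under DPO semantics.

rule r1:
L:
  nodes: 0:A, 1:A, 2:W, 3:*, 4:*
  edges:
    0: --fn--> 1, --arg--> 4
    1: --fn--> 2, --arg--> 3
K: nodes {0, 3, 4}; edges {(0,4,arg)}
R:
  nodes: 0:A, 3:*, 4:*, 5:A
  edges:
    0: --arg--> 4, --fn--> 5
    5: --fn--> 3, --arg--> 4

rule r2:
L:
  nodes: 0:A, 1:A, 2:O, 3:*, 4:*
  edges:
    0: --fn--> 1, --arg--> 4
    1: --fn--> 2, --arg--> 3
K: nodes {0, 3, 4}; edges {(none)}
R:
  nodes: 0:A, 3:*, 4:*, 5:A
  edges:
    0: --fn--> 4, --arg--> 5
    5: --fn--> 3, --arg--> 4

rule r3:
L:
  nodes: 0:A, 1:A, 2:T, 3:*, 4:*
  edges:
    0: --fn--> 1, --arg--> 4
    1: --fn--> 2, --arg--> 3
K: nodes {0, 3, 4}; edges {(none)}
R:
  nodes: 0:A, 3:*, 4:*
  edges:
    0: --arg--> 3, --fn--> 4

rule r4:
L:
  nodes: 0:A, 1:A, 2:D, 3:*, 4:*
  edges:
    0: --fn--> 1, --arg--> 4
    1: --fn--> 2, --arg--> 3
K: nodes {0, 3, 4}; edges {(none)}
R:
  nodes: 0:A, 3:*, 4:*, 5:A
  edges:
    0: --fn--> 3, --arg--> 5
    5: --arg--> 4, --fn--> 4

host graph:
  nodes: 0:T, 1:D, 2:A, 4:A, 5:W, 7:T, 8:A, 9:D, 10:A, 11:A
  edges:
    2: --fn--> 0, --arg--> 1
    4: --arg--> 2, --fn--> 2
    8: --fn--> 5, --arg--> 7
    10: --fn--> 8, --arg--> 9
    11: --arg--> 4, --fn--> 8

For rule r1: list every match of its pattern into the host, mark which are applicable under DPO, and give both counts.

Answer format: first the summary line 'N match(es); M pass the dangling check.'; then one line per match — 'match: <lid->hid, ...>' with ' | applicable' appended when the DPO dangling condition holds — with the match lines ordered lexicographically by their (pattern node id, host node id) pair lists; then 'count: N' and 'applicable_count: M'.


2 match(es); 0 pass the dangling check.
match: 0->10, 1->8, 2->5, 3->7, 4->9
match: 0->11, 1->8, 2->5, 3->7, 4->4
count: 2
applicable_count: 0


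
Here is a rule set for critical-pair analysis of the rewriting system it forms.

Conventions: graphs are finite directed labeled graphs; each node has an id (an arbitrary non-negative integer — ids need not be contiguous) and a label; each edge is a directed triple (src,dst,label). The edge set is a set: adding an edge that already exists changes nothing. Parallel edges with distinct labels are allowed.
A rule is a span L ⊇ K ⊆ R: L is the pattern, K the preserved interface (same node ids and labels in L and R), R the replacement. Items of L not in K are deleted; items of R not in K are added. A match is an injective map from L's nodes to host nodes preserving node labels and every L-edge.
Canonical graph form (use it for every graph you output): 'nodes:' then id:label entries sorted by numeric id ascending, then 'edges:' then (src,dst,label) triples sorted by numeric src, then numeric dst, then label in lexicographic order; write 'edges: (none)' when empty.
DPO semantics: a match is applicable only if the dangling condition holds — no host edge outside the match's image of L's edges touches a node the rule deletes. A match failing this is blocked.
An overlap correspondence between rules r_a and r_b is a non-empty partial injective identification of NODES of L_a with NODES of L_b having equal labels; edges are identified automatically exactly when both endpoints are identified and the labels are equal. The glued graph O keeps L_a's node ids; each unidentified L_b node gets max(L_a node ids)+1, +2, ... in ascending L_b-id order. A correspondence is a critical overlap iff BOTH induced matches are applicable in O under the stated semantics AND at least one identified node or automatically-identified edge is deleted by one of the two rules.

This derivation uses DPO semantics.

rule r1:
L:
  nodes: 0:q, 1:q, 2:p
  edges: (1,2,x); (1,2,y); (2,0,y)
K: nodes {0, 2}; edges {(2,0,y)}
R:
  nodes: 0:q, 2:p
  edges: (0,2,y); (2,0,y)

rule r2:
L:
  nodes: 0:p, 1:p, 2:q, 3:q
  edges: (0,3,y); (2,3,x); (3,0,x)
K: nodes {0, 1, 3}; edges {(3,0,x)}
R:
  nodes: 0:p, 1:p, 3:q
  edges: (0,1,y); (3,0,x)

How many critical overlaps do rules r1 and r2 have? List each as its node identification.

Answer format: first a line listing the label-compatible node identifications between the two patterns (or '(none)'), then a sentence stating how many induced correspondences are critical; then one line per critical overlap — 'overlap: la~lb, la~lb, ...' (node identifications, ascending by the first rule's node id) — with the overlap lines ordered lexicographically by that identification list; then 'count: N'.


label-compatible node identifications between L(r1) and L(r2): 0~2, 0~3, 1~2, 1~3, 2~0, 2~1
1 of the induced correspondences is a critical overlap of r1 and r2.
overlap: 0~3, 2~0
count: 1
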